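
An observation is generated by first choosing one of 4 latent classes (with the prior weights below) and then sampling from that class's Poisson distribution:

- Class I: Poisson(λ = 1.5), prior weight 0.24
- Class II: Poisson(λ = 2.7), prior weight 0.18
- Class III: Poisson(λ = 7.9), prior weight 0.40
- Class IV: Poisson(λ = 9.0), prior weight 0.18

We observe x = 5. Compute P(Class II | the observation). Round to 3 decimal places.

Posterior ∝ prior × likelihood, so P(k | x) ∝ P(Z=k) f_k(x); normalise over all components.
Poisson probabilities:
  f_I = 0.01412
  f_II = 0.0803605
  f_III = 0.0950666
  f_IV = 0.0607269
Multiply by the mixture weights:
  P(Z=I)·f_I = 0.24 × 0.01412 = 0.00338879
  P(Z=II)·f_II = 0.18 × 0.0803605 = 0.0144649
  P(Z=III)·f_III = 0.40 × 0.0950666 = 0.0380266
  P(Z=IV)·f_IV = 0.18 × 0.0607269 = 0.0109308
Denominator: 0.00338879 + 0.0144649 + 0.0380266 + 0.0109308 = 0.0668111
So the posterior for Class II is 0.0144649 / 0.0668111 ≈ 0.217.

0.217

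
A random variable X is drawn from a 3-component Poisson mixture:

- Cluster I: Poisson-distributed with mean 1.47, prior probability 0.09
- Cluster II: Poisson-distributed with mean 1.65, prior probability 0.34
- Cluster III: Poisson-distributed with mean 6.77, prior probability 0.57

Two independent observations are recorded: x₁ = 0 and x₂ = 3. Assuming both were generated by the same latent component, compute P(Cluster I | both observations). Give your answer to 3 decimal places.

0.211

Apply Bayes' rule: the posterior for each component is proportional to its prior times its likelihood at x.
Since both observations come from the same component, the likelihood for component k is f_k(x₁)·f_k(x₂).
  L_I = [0.229925] × [0.121727] = 0.0279882
  L_II = [0.19205] × [0.143785] = 0.027614
  L_III = [0.00114769] × [0.0593528] = 6.81189e-05
Prior × likelihood for each component:
  π_I·L_I = 0.09 × 0.0279882 = 0.00251894
  π_II·L_II = 0.34 × 0.027614 = 0.00938875
  π_III·L_III = 0.57 × 6.81189e-05 = 3.88278e-05
Normaliser: 0.00251894 + 0.00938875 + 3.88278e-05 = 0.0119465
P(Cluster I | data) ≈ 0.211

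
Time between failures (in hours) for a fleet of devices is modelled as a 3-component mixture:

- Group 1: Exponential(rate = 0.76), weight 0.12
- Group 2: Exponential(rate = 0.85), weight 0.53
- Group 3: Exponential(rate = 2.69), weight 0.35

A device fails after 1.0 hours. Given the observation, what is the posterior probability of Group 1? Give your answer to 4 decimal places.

Posterior ∝ prior × likelihood, so P(k | x) ∝ w_k f_k(x); normalise over all components.
Component likelihoods at x = 1.0 hours:
  L_1 = 0.76·e^(−0.76·1.0) = 0.76·e^(−0.7600) = 0.355426
  L_2 = 0.85·e^(−0.85·1.0) = 0.85·e^(−0.8500) = 0.363303
  L_3 = 2.69·e^(−2.69·1.0) = 2.69·e^(−2.6900) = 0.1826
Unnormalised posteriors:
  w_1·L_1 = 0.12 × 0.355426 = 0.0426512
  w_2·L_2 = 0.53 × 0.363303 = 0.19255
  w_3·L_3 = 0.35 × 0.1826 = 0.0639099
Denominator: 0.0426512 + 0.19255 + 0.0639099 = 0.299112
So the posterior for Group 1 is 0.0426512 / 0.299112 ≈ 0.1426.

0.1426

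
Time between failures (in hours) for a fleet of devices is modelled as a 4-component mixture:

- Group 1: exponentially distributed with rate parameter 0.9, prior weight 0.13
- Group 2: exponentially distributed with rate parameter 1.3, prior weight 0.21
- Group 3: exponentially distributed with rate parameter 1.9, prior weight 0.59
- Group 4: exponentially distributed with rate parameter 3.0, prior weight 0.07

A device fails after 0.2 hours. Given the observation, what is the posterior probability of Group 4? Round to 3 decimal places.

0.097

Apply Bayes' rule: the posterior for each component is proportional to its prior times its likelihood at x.
Exponential densities:
  p_1 = 0.751743
  p_2 = 1.00237
  p_3 = 1.29934
  p_4 = 1.64643
Multiply by the mixture weights:
  w_1·p_1 = 0.13 × 0.751743 = 0.0977266
  w_2·p_2 = 0.21 × 1.00237 = 0.210497
  w_3·p_3 = 0.59 × 1.29934 = 0.766609
  w_4·p_4 = 0.07 × 1.64643 = 0.11525
Evidence: 0.0977266 + 0.210497 + 0.766609 + 0.11525 = 1.19008
P(Group 4 | data) ≈ 0.097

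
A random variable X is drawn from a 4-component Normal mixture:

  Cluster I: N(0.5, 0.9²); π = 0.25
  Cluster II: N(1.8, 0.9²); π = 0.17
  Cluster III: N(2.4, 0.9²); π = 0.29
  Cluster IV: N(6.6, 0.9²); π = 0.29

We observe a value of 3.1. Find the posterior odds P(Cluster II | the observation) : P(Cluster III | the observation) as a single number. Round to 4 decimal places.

Only the two components matter; the odds are (P(Z=i) f_i(x)) / (P(Z=j) f_j(x)).
Component likelihoods at x = 3.1:
  L_I = 0.00683009
  L_II = 0.156173
  L_III = 0.327572
  L_IV = 0.000230489
Odds = (0.17/0.29) × (0.156173/0.327572) = 0.586207 × 0.476761 ≈ 0.2795

0.2795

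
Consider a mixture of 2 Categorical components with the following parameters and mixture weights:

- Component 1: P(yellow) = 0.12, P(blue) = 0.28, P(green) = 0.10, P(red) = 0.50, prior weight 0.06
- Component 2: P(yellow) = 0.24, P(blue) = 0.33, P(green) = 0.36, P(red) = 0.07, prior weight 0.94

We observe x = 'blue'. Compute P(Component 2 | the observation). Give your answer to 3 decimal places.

0.949

The responsibility of component k is P(Z=k) f_k(x) divided by Σ_j P(Z=j) f_j(x).
Evaluate each component's likelihood at the observed value:
  p_1 = P(blue | comp) = 0.28
  p_2 = P(blue | comp) = 0.33
Prior × likelihood for each component:
  P(Z=1)·p_1 = 0.06 × 0.28 = 0.0168
  P(Z=2)·p_2 = 0.94 × 0.33 = 0.3102
Denominator: 0.0168 + 0.3102 = 0.327
Responsibility of Component 2: 0.3102 / 0.327 ≈ 0.949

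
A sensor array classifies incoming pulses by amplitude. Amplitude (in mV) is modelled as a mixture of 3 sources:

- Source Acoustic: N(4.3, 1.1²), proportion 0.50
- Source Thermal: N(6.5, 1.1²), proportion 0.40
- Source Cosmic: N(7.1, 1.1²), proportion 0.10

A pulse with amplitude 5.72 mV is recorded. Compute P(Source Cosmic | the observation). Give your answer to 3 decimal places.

0.079

Apply Bayes' rule: the posterior for each component is proportional to its prior times its likelihood at x.
Evaluate each component's likelihood at the observed value:
  p_Acoustic = 0.157635
  p_Thermal = 0.282055
  p_Cosmic = 0.165102
Multiply by the mixture weights:
  P(Z=Acoustic)·p_Acoustic = 0.50 × 0.157635 = 0.0788176
  P(Z=Thermal)·p_Thermal = 0.40 × 0.282055 = 0.112822
  P(Z=Cosmic)·p_Cosmic = 0.10 × 0.165102 = 0.0165102
Marginal: 0.0788176 + 0.112822 + 0.0165102 = 0.20815
Responsibility of Source Cosmic: 0.0165102 / 0.20815 ≈ 0.079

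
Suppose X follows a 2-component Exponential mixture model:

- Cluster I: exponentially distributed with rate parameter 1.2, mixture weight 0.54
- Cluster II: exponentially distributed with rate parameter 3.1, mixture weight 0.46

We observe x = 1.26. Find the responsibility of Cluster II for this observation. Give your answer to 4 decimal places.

0.1672

P(component k | x) = π_k·f_k(x) / marginal(x), where marginal(x) = Σ_j π_j·f_j(x).
Exponential densities:
  L_I = 0.264562
  L_II = 0.0623746
Unnormalised posteriors:
  π_I·L_I = 0.54 × 0.264562 = 0.142864
  π_II·L_II = 0.46 × 0.0623746 = 0.0286923
Sum: 0.142864 + 0.0286923 = 0.171556
Responsibility of Cluster II: 0.0286923 / 0.171556 ≈ 0.1672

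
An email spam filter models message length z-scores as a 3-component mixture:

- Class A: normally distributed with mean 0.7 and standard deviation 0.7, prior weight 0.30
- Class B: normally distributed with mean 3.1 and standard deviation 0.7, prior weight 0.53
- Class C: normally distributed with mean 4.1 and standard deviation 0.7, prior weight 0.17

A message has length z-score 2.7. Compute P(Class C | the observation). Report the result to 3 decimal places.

0.048

By Bayes' theorem, P(k | x) = π_k f_k(x) / Σ_j π_j f_j(x).
Component likelihoods at x = 2.7:
  L_A = 0.00962014
  L_B = 0.484068
  L_C = 0.07713
Unnormalised posteriors:
  π_A·L_A = 0.30 × 0.00962014 = 0.00288604
  π_B·L_B = 0.53 × 0.484068 = 0.256556
  π_C·L_C = 0.17 × 0.07713 = 0.0131121
Evidence: 0.00288604 + 0.256556 + 0.0131121 = 0.272554
So the posterior for Class C is 0.0131121 / 0.272554 ≈ 0.048.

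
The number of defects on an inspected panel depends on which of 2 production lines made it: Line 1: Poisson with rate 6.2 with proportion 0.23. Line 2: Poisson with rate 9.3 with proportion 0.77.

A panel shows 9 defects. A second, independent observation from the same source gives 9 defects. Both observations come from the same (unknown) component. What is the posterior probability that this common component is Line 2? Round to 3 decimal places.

By Bayes' theorem, P(k | x) = w_k f_k(x) / Σ_j w_j f_j(x).
Since both observations come from the same component, the likelihood for component k is f_k(x₁)·f_k(x₂).
  p_1 = [0.0757071] × [0.0757071] = 0.00573156
  p_2 = [0.131113] × [0.131113] = 0.0171905
Weight by the priors:
  w_1·p_1 = 0.23 × 0.00573156 = 0.00131826
  w_2·p_2 = 0.77 × 0.0171905 = 0.0132367
Normaliser: 0.00131826 + 0.0132367 = 0.014555
Responsibility of Line 2: 0.0132367 / 0.014555 ≈ 0.909

0.909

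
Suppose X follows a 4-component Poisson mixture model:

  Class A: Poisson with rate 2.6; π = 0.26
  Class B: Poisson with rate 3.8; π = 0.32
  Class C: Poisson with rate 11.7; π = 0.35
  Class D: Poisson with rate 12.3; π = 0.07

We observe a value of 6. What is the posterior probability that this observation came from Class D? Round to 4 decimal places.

0.0306

Posterior ∝ prior × likelihood, so P(k | x) ∝ P(Z=k) f_k(x); normalise over all components.
Component likelihoods at x = 6:
  L_A = e^(−2.6)·2.6^6/6! = 0.0318671
  L_B = e^(−3.8)·3.8^6/6! = 0.0935513
  L_C = e^(−11.7)·11.7^6/6! = 0.0295486
  L_D = e^(−12.3)·12.3^6/6! = 0.0218915
Prior × likelihood for each component:
  P(Z=A)·L_A = 0.26 × 0.0318671 = 0.00828543
  P(Z=B)·L_B = 0.32 × 0.0935513 = 0.0299364
  P(Z=C)·L_C = 0.35 × 0.0295486 = 0.010342
  P(Z=D)·L_D = 0.07 × 0.0218915 = 0.00153241
Marginal: 0.00828543 + 0.0299364 + 0.010342 + 0.00153241 = 0.0500963
P(Class D | data) = 0.00153241 / 0.0500963 ≈ 0.0306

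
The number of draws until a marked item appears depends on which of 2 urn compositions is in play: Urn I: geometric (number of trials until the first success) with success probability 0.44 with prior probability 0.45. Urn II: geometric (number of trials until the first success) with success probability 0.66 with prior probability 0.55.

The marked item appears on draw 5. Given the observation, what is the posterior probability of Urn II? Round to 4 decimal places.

The responsibility of component k is π_k f_k(x) divided by Σ_j π_j f_j(x).
Geometric probabilities:
  f_I = 0.44·(1−0.44)^4 = 0.44·0.098345 = 0.0432718
  f_II = 0.66·(1−0.66)^4 = 0.66·0.0133634 = 0.00881982
Weight by the priors:
  π_I·f_I = 0.45 × 0.0432718 = 0.0194723
  π_II·f_II = 0.55 × 0.00881982 = 0.0048509
Sum: 0.0194723 + 0.0048509 = 0.0243232
P(Urn II | the observation) ≈ 0.1994

0.1994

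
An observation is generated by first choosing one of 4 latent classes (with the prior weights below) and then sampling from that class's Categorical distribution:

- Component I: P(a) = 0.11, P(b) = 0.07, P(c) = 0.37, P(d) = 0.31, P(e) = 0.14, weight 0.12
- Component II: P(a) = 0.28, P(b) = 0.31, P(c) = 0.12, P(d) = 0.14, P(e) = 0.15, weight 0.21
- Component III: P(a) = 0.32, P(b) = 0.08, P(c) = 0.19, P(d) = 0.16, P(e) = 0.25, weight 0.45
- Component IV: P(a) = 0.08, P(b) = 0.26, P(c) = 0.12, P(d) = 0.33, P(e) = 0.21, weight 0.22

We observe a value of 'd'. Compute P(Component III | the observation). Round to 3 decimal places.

P(component k | x) = π_k·f_k(x) / marginal(x), where marginal(x) = Σ_j π_j·f_j(x).
Component likelihoods at x = 'd':
  L_I = 0.31
  L_II = 0.14
  L_III = 0.16
  L_IV = 0.33
Unnormalised posteriors:
  π_I·L_I = 0.12 × 0.31 = 0.0372
  π_II·L_II = 0.21 × 0.14 = 0.0294
  π_III·L_III = 0.45 × 0.16 = 0.072
  π_IV·L_IV = 0.22 × 0.33 = 0.0726
Sum: 0.0372 + 0.0294 + 0.072 + 0.0726 = 0.2112
P(Component III | 'd') ≈ 0.341

0.341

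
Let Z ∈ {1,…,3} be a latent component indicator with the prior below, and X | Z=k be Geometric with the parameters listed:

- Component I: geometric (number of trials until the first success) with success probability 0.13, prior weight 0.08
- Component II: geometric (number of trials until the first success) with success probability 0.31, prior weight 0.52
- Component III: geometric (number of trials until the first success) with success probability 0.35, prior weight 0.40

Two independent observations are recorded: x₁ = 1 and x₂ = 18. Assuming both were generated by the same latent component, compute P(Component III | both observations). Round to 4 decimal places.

0.1293

Apply Bayes' rule: the posterior for each component is proportional to its prior times its likelihood at x.
Since both observations come from the same component, the likelihood for component k is f_k(x₁)·f_k(x₂).
  f_I = [0.13] × [0.0121835] = 0.00158385
  f_II = [0.31] × [0.000564672] = 0.000175048
  f_III = [0.35] × [0.000230991] = 8.08469e-05
Weight by the priors:
  w_I·f_I = 0.08 × 0.00158385 = 0.000126708
  w_II·f_II = 0.52 × 0.000175048 = 9.10251e-05
  w_III·f_III = 0.40 × 8.08469e-05 = 3.23387e-05
Normaliser: 0.000126708 + 9.10251e-05 + 3.23387e-05 = 0.000250072
Responsibility of Component III: 3.23387e-05 / 0.000250072 ≈ 0.1293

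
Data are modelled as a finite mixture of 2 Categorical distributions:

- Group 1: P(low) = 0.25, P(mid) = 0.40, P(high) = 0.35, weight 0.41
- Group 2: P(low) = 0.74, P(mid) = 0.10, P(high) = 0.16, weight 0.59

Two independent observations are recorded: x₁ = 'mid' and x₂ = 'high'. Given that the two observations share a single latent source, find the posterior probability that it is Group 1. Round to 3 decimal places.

0.859

Apply Bayes' rule: the posterior for each component is proportional to its prior times its likelihood at x.
Since both observations come from the same component, the likelihood for component k is f_k(x₁)·f_k(x₂).
  p_1 = [P(mid | comp) = 0.40] × [0.35] = 0.14
  p_2 = [P(mid | comp) = 0.10] × [0.16] = 0.016
Unnormalised posteriors:
  π_1·p_1 = 0.41 × 0.14 = 0.0574
  π_2·p_2 = 0.59 × 0.016 = 0.00944
Evidence: 0.0574 + 0.00944 = 0.06684
So the posterior for Group 1 is 0.0574 / 0.06684 ≈ 0.859.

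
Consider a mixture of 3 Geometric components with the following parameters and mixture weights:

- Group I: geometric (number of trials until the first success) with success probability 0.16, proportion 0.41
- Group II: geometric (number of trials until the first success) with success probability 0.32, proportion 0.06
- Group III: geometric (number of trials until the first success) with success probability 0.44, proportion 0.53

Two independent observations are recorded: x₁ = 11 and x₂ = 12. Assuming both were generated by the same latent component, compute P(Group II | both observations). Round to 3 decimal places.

Posterior ∝ prior × likelihood, so P(k | x) ∝ π_k f_k(x); normalise over all components.
Since both observations come from the same component, the likelihood for component k is f_k(x₁)·f_k(x₂).
  L_I = [0.16·(1−0.16)^10 = 0.16·0.174901 = 0.0279842] × [0.0235067] = 0.000657817
  L_II = [0.32·(1−0.32)^10 = 0.32·0.0211392 = 0.00676455] × [0.0045999] = 3.11162e-05
  L_III = [0.44·(1−0.44)^10 = 0.44·0.00303305 = 0.00133454] × [0.000747345] = 9.97365e-07
Unnormalised posteriors:
  π_I·L_I = 0.41 × 0.000657817 = 0.000269705
  π_II·L_II = 0.06 × 3.11162e-05 = 1.86697e-06
  π_III·L_III = 0.53 × 9.97365e-07 = 5.28603e-07
Sum: 0.000269705 + 1.86697e-06 + 5.28603e-07 = 0.0002721
P(Group II | x₁, x₂) ≈ 0.007

0.007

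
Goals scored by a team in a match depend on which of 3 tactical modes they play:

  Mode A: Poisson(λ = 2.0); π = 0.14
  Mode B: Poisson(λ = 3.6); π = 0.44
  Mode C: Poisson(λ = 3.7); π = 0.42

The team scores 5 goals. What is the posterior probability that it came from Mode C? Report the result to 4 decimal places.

The responsibility of component k is π_k f_k(x) divided by Σ_j π_j f_j(x).
Poisson probabilities:
  L_A = e^(−2.0)·2.0^5/5! = 0.0360894
  L_B = e^(−3.6)·3.6^5/5! = 0.13768
  L_C = e^(−3.7)·3.7^5/5! = 0.142869
Unnormalised posteriors:
  π_A·L_A = 0.14 × 0.0360894 = 0.00505252
  π_B·L_B = 0.44 × 0.13768 = 0.0605792
  π_C·L_C = 0.42 × 0.142869 = 0.060005
Denominator: 0.00505252 + 0.0605792 + 0.060005 = 0.125637
P(Mode C | 5 goals) = 0.060005 / 0.125637 ≈ 0.4776

0.4776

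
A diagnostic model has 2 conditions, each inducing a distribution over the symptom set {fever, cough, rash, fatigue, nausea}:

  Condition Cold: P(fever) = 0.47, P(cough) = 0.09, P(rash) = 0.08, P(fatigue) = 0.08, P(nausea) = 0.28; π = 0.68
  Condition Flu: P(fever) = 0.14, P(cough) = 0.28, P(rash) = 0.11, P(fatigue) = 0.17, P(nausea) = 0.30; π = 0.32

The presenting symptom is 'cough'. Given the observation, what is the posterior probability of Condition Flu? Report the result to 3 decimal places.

0.594

Apply Bayes' rule: the posterior for each component is proportional to its prior times its likelihood at x.
Component likelihoods at x = 'cough':
  f_Cold = P(cough | comp) = 0.09
  f_Flu = P(cough | comp) = 0.28
Prior × likelihood for each component:
  w_Cold·f_Cold = 0.68 × 0.09 = 0.0612
  w_Flu·f_Flu = 0.32 × 0.28 = 0.0896
Marginal: 0.0612 + 0.0896 = 0.1508
P(Condition Flu | x) ≈ 0.594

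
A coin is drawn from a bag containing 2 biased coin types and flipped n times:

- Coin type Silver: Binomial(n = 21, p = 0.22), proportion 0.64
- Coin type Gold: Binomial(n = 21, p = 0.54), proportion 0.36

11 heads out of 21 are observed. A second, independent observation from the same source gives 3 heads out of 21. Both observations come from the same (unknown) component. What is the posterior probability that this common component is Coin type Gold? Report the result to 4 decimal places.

Posterior ∝ prior × likelihood, so P(k | x) ∝ π_k f_k(x); normalise over all components.
Since both observations come from the same component, the likelihood for component k is f_k(x₁)·f_k(x₂).
  p_Silver = [0.00171799] × [0.161742] = 0.000277871
  p_Gold = [0.170347] × [0.000178104] = 3.03395e-05
Multiply by the mixture weights:
  π_Silver·p_Silver = 0.64 × 0.000277871 = 0.000177837
  π_Gold·p_Gold = 0.36 × 3.03395e-05 = 1.09222e-05
Marginal: 0.000177837 + 1.09222e-05 = 0.00018876
Responsibility of Coin type Gold: 1.09222e-05 / 0.00018876 ≈ 0.0579

0.0579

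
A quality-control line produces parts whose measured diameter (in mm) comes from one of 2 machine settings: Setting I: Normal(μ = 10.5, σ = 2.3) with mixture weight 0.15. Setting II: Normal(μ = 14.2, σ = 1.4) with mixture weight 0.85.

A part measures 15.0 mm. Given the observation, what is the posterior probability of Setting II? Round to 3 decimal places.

0.982

Posterior ∝ prior × likelihood, so P(k | x) ∝ w_k f_k(x); normalise over all components.
Normal densities:
  p_I = 0.0255828
  p_II = 0.242034
Prior × likelihood for each component:
  w_I·p_I = 0.15 × 0.0255828 = 0.00383742
  w_II·p_II = 0.85 × 0.242034 = 0.205729
Denominator: 0.00383742 + 0.205729 = 0.209567
So the posterior for Setting II is 0.205729 / 0.209567 ≈ 0.982.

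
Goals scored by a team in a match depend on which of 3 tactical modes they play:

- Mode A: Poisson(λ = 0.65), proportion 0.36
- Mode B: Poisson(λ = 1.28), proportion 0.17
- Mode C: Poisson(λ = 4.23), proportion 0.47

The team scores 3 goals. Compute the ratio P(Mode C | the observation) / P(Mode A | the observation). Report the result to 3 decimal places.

10.030

Only the two components matter; the odds are (w_i f_i(x)) / (w_j f_j(x)).
Poisson probabilities:
  L_A = 0.0238945
  L_B = 0.0971811
  L_C = 0.183571
Posterior odds = (w_C·L_C) / (w_A·L_A) = (0.47·0.183571) / (0.36·0.0238945) = 0.0862784 / 0.00860201 ≈ 10.030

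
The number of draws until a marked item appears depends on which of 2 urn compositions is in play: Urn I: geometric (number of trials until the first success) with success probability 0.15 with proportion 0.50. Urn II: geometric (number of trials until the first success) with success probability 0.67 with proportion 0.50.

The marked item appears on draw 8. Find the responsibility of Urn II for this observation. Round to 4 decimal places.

0.0059

Apply Bayes' rule: the posterior for each component is proportional to its prior times its likelihood at x.
Evaluate each component's likelihood at the observed value:
  L_I = 0.0480866
  L_II = 0.000285544
Prior × likelihood for each component:
  π_I·L_I = 0.50 × 0.0480866 = 0.0240433
  π_II·L_II = 0.50 × 0.000285544 = 0.000142772
Normaliser: 0.0240433 + 0.000142772 = 0.0241861
P(Urn II | x) = 0.000142772 / 0.0241861 ≈ 0.0059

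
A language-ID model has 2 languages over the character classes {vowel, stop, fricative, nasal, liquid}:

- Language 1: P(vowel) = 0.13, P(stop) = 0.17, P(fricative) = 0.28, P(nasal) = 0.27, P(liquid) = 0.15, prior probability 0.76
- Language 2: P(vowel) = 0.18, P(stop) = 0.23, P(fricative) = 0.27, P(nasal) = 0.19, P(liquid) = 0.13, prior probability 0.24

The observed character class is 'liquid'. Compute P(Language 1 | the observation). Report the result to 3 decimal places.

0.785

By Bayes' theorem, P(k | x) = π_k f_k(x) / Σ_j π_j f_j(x).
Categorical probabilities:
  f_1 = 0.15
  f_2 = 0.13
Prior × likelihood for each component:
  π_1·f_1 = 0.76 × 0.15 = 0.114
  π_2·f_2 = 0.24 × 0.13 = 0.0312
Marginal: 0.114 + 0.0312 = 0.1452
Responsibility of Language 1: 0.114 / 0.1452 ≈ 0.785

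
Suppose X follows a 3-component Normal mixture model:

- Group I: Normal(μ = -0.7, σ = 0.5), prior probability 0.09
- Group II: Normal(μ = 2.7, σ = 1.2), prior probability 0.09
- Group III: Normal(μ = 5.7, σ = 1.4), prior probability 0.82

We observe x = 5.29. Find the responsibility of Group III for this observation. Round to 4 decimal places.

Posterior ∝ prior × likelihood, so P(k | x) ∝ P(Z=k) f_k(x); normalise over all components.
Evaluate each component's likelihood at the observed value:
  p_I = (1/(0.5·√(2π)))·exp(−(5.29−-0.7)²/(2·0.5²)) = 0.797885·exp(-71.76020) = 5.45609e-32
  p_II = (1/(1.2·√(2π)))·exp(−(5.29−2.7)²/(2·1.2²)) = 0.332452·exp(-2.32920) = 0.032372
  p_III = (1/(1.4·√(2π)))·exp(−(5.29−5.7)²/(2·1.4²)) = 0.284959·exp(-0.04288) = 0.272997
Prior × likelihood for each component:
  P(Z=I)·p_I = 0.09 × 5.45609e-32 = 4.91048e-33
  P(Z=II)·p_II = 0.09 × 0.032372 = 0.00291348
  P(Z=III)·p_III = 0.82 × 0.272997 = 0.223858
Marginal: 4.91048e-33 + 0.00291348 + 0.223858 = 0.226771
So the posterior for Group III is 0.223858 / 0.226771 ≈ 0.9872.

0.9872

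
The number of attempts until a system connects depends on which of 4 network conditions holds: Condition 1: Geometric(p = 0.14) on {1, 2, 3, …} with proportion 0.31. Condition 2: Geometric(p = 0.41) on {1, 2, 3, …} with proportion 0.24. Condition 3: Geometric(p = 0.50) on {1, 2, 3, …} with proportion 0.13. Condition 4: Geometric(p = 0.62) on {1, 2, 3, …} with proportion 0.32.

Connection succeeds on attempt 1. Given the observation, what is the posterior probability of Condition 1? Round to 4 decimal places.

Apply Bayes' rule: the posterior for each component is proportional to its prior times its likelihood at x.
Geometric probabilities:
  f_1 = 0.14
  f_2 = 0.41
  f_3 = 0.5
  f_4 = 0.62
Prior × likelihood for each component:
  P(Z=1)·f_1 = 0.31 × 0.14 = 0.0434
  P(Z=2)·f_2 = 0.24 × 0.41 = 0.0984
  P(Z=3)·f_3 = 0.13 × 0.5 = 0.065
  P(Z=4)·f_4 = 0.32 × 0.62 = 0.1984
Normaliser: 0.0434 + 0.0984 + 0.065 + 0.1984 = 0.4052
Responsibility of Condition 1: 0.0434 / 0.4052 ≈ 0.1071

0.1071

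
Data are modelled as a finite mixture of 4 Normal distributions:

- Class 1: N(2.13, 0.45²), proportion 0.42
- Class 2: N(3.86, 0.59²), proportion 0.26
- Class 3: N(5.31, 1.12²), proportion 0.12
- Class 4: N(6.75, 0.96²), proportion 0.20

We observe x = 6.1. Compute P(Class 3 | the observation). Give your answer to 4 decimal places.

Apply Bayes' rule: the posterior for each component is proportional to its prior times its likelihood at x.
Normal densities:
  L_1 = 1.11373e-17
  L_2 = 0.000501238
  L_3 = 0.277751
  L_4 = 0.330438
Prior × likelihood for each component:
  π_1·L_1 = 0.42 × 1.11373e-17 = 4.67766e-18
  π_2·L_2 = 0.26 × 0.000501238 = 0.000130322
  π_3·L_3 = 0.12 × 0.277751 = 0.0333301
  π_4·L_4 = 0.20 × 0.330438 = 0.0660875
Marginal: 4.67766e-18 + 0.000130322 + 0.0333301 + 0.0660875 = 0.0995479
So the posterior for Class 3 is 0.0333301 / 0.0995479 ≈ 0.3348.

0.3348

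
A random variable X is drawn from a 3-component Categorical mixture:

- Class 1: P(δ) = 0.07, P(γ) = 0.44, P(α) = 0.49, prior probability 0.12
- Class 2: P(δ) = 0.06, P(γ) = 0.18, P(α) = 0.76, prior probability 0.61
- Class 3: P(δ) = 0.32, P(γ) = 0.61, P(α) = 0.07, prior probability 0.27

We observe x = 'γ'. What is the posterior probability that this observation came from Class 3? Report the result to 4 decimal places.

0.5032

P(component k | x) = P(Z=k)·f_k(x) / marginal(x), where marginal(x) = Σ_j P(Z=j)·f_j(x).
Categorical probabilities:
  L_1 = 0.44
  L_2 = 0.18
  L_3 = 0.61
Unnormalised posteriors:
  P(Z=1)·L_1 = 0.12 × 0.44 = 0.0528
  P(Z=2)·L_2 = 0.61 × 0.18 = 0.1098
  P(Z=3)·L_3 = 0.27 × 0.61 = 0.1647
Denominator: 0.0528 + 0.1098 + 0.1647 = 0.3273
So the posterior for Class 3 is 0.1647 / 0.3273 ≈ 0.5032.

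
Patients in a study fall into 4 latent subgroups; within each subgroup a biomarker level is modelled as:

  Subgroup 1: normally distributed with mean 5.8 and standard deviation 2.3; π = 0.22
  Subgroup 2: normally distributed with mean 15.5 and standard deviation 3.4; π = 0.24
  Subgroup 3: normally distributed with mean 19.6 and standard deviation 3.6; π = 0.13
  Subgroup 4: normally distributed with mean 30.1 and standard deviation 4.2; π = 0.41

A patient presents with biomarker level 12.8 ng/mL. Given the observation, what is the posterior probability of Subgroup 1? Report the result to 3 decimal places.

Apply Bayes' rule: the posterior for each component is proportional to its prior times its likelihood at x.
Normal densities:
  p_1 = (1/(2.3·√(2π)))·exp(−(12.8−5.8)²/(2·2.3²)) = 0.173453·exp(-4.63138) = 0.00168966
  p_2 = (1/(3.4·√(2π)))·exp(−(12.8−15.5)²/(2·3.4²)) = 0.117336·exp(-0.31531) = 0.0856038
  p_3 = (1/(3.6·√(2π)))·exp(−(12.8−19.6)²/(2·3.6²)) = 0.110817·exp(-1.78395) = 0.0186143
  p_4 = (1/(4.2·√(2π)))·exp(−(12.8−30.1)²/(2·4.2²)) = 0.094986·exp(-8.48328) = 1.96526e-05
Unnormalised posteriors:
  π_1·p_1 = 0.22 × 0.00168966 = 0.000371725
  π_2·p_2 = 0.24 × 0.0856038 = 0.0205449
  π_3·p_3 = 0.13 × 0.0186143 = 0.00241986
  π_4·p_4 = 0.41 × 1.96526e-05 = 8.05758e-06
Marginal: 0.000371725 + 0.0205449 + 0.00241986 + 8.05758e-06 = 0.0233446
Responsibility of Subgroup 1: 0.000371725 / 0.0233446 ≈ 0.016

0.016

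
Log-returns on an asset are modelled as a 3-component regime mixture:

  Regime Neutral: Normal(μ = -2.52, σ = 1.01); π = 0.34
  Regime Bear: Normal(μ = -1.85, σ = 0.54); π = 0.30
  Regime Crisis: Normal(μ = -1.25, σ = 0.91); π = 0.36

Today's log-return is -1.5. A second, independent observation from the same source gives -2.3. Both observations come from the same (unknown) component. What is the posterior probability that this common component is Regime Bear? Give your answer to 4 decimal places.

0.5893

Apply Bayes' rule: the posterior for each component is proportional to its prior times its likelihood at x.
Since both observations come from the same component, the likelihood for component k is f_k(x₁)·f_k(x₂).
  f_Neutral = [0.237203] × [0.385732] = 0.0914968
  f_Bear = [0.598816] × [0.522059] = 0.312617
  f_Crisis = [0.422163] × [0.225303] = 0.0951146
Weight by the priors:
  π_Neutral·f_Neutral = 0.34 × 0.0914968 = 0.0311089
  π_Bear·f_Bear = 0.30 × 0.312617 = 0.0937852
  π_Crisis·f_Crisis = 0.36 × 0.0951146 = 0.0342412
Normaliser: 0.0311089 + 0.0937852 + 0.0342412 = 0.159135
P(Regime Bear | x₁, x₂) ≈ 0.5893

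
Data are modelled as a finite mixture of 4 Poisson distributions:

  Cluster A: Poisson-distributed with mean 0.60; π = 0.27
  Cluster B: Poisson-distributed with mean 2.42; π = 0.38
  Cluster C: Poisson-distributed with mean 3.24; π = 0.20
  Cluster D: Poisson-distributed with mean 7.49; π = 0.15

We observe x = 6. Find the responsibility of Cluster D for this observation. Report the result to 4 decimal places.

Apply Bayes' rule: the posterior for each component is proportional to its prior times its likelihood at x.
Poisson probabilities:
  f_A = 3.5563e-05
  f_B = 0.0248066
  f_C = 0.062925
  f_D = 0.136991
Multiply by the mixture weights:
  π_A·f_A = 0.27 × 3.5563e-05 = 9.60201e-06
  π_B·f_B = 0.38 × 0.0248066 = 0.0094265
  π_C·f_C = 0.20 × 0.062925 = 0.012585
  π_D·f_D = 0.15 × 0.136991 = 0.0205487
Sum: 9.60201e-06 + 0.0094265 + 0.012585 + 0.0205487 = 0.0425698
P(Cluster D | x) ≈ 0.4827

0.4827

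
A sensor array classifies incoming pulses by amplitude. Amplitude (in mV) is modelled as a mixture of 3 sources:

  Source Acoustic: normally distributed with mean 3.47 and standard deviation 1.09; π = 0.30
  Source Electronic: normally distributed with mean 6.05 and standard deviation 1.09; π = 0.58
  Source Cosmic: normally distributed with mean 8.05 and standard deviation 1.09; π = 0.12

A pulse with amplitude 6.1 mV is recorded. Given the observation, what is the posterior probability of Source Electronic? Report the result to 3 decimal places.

0.935

By Bayes' theorem, P(k | x) = w_k f_k(x) / Σ_j w_j f_j(x).
Normal densities:
  f_Acoustic = (1/(1.09·√(2π)))·exp(−(6.1−3.47)²/(2·1.09²)) = 0.366002·exp(-2.91091) = 0.0199201
  f_Electronic = (1/(1.09·√(2π)))·exp(−(6.1−6.05)²/(2·1.09²)) = 0.366002·exp(-0.00105) = 0.365617
  f_Cosmic = (1/(1.09·√(2π)))·exp(−(6.1−8.05)²/(2·1.09²)) = 0.366002·exp(-1.60024) = 0.0738765
Prior × likelihood for each component:
  w_Acoustic·f_Acoustic = 0.30 × 0.0199201 = 0.00597604
  w_Electronic·f_Electronic = 0.58 × 0.365617 = 0.212058
  w_Cosmic·f_Cosmic = 0.12 × 0.0738765 = 0.00886518
Denominator: 0.00597604 + 0.212058 + 0.00886518 = 0.226899
P(Source Electronic | 6.1 mV) = 0.212058 / 0.226899 ≈ 0.935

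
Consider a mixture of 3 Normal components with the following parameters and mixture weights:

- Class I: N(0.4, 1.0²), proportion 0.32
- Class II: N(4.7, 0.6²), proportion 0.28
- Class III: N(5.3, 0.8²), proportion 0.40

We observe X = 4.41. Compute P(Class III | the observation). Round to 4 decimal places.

By Bayes' theorem, P(k | x) = P(Z=k) f_k(x) / Σ_j P(Z=j) f_j(x).
Normal densities:
  f_I = (1/(1.0·√(2π)))·exp(−(4.41−0.4)²/(2·1.0²)) = 0.398942·exp(-8.04005) = 0.000128576
  f_II = (1/(0.6·√(2π)))·exp(−(4.41−4.7)²/(2·0.6²)) = 0.664904·exp(-0.11681) = 0.591604
  f_III = (1/(0.8·√(2π)))·exp(−(4.41−5.3)²/(2·0.8²)) = 0.498678·exp(-0.61883) = 0.268576
Multiply by the mixture weights:
  P(Z=I)·f_I = 0.32 × 0.000128576 = 4.11444e-05
  P(Z=II)·f_II = 0.28 × 0.591604 = 0.165649
  P(Z=III)·f_III = 0.40 × 0.268576 = 0.10743
Sum: 4.11444e-05 + 0.165649 + 0.10743 = 0.27312
So the posterior for Class III is 0.10743 / 0.27312 ≈ 0.3933.

0.3933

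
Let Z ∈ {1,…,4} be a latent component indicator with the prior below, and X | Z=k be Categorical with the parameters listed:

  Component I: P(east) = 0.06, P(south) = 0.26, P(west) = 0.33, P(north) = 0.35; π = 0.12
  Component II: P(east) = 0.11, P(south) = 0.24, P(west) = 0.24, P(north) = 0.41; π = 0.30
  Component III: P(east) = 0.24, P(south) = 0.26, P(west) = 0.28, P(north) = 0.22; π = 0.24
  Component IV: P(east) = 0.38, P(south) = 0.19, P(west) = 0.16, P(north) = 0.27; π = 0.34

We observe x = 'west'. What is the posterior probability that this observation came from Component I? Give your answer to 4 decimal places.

The responsibility of component k is P(Z=k) f_k(x) divided by Σ_j P(Z=j) f_j(x).
Component likelihoods at x = 'west':
  p_I = 0.33
  p_II = 0.24
  p_III = 0.28
  p_IV = 0.16
Unnormalised posteriors:
  P(Z=I)·p_I = 0.12 × 0.33 = 0.0396
  P(Z=II)·p_II = 0.30 × 0.24 = 0.072
  P(Z=III)·p_III = 0.24 × 0.28 = 0.0672
  P(Z=IV)·p_IV = 0.34 × 0.16 = 0.0544
Marginal: 0.0396 + 0.072 + 0.0672 + 0.0544 = 0.2332
P(Component I | x) ≈ 0.1698

0.1698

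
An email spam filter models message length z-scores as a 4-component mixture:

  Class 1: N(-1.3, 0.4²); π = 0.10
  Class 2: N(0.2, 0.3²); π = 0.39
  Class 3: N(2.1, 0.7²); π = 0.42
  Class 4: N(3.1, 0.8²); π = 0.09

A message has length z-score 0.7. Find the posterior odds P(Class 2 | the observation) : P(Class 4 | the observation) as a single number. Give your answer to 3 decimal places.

The posterior odds equal the prior odds times the likelihood ratio: (w_i/w_j)·(f_i(x)/f_j(x)).
Component likelihoods at x = 0.7:
  p_1 = 3.7168e-06
  p_2 = 0.33159
  p_3 = 0.07713
  p_4 = 0.00553981
Posterior odds = (w_2·p_2) / (w_4·p_4) = (0.39·0.33159) / (0.09·0.00553981) = 0.12932 / 0.000498583 ≈ 259.376

259.376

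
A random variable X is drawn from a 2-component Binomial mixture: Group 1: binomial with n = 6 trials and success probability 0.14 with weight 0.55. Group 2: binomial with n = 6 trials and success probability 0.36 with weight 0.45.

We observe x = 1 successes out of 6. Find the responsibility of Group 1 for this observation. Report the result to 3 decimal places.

The responsibility of component k is w_k f_k(x) divided by Σ_j w_j f_j(x).
Component likelihoods at x = 1 successes out of 6:
  L_1 = C(6,1)·0.14^1·0.86^5 = 6·0.14·0.470427 = 0.395159
  L_2 = C(6,1)·0.36^1·0.64^5 = 6·0.36·0.107374 = 0.231928
Prior × likelihood for each component:
  w_1·L_1 = 0.55 × 0.395159 = 0.217337
  w_2·L_2 = 0.45 × 0.231928 = 0.104368
Denominator: 0.217337 + 0.104368 = 0.321705
Responsibility of Group 1: 0.217337 / 0.321705 ≈ 0.676

0.676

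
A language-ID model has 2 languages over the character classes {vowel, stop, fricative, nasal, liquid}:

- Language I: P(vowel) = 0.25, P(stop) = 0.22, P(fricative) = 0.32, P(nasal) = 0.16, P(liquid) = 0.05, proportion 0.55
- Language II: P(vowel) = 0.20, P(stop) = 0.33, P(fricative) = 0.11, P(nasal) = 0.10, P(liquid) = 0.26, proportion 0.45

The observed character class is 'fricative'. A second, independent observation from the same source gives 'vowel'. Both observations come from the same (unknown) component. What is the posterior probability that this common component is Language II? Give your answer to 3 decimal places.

Posterior ∝ prior × likelihood, so P(k | x) ∝ π_k f_k(x); normalise over all components.
Since both observations come from the same component, the likelihood for component k is f_k(x₁)·f_k(x₂).
  f_I = [0.32] × [0.25] = 0.08
  f_II = [0.11] × [0.2] = 0.022
Unnormalised posteriors:
  π_I·f_I = 0.55 × 0.08 = 0.044
  π_II·f_II = 0.45 × 0.022 = 0.0099
Evidence: 0.044 + 0.0099 = 0.0539
P(Language II | data) = 0.0099 / 0.0539 ≈ 0.184

0.184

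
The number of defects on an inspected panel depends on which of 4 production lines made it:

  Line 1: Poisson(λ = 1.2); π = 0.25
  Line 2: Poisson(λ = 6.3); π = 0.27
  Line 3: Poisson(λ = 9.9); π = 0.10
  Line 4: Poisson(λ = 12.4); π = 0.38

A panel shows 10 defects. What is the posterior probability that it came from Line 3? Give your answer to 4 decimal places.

0.1984

Apply Bayes' rule: the posterior for each component is proportional to its prior times its likelihood at x.
Component likelihoods at x = 10 defects:
  L_1 = e^(−1.2)·1.2^10/10! = 5.13921e-07
  L_2 = e^(−6.3)·6.3^10/10! = 0.0498411
  L_3 = e^(−9.9)·9.9^10/10! = 0.125047
  L_4 = e^(−12.4)·12.4^10/10! = 0.0975444
Multiply by the mixture weights:
  P(Z=1)·L_1 = 0.25 × 5.13921e-07 = 1.2848e-07
  P(Z=2)·L_2 = 0.27 × 0.0498411 = 0.0134571
  P(Z=3)·L_3 = 0.10 × 0.125047 = 0.0125047
  P(Z=4)·L_4 = 0.38 × 0.0975444 = 0.0370669
Marginal: 1.2848e-07 + 0.0134571 + 0.0125047 + 0.0370669 = 0.0630288
P(Line 3 | the observation) = 0.0125047 / 0.0630288 ≈ 0.1984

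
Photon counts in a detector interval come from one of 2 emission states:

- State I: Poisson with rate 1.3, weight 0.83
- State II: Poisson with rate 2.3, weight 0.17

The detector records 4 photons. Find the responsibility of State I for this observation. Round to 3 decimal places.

0.575

Apply Bayes' rule: the posterior for each component is proportional to its prior times its likelihood at x.
Evaluate each component's likelihood at the observed value:
  L_I = 0.0324324
  L_II = 0.116902
Unnormalised posteriors:
  w_I·L_I = 0.83 × 0.0324324 = 0.0269189
  w_II·L_II = 0.17 × 0.116902 = 0.0198734
Evidence: 0.0269189 + 0.0198734 = 0.0467923
P(State I | 4 photons) = 0.0269189 / 0.0467923 ≈ 0.575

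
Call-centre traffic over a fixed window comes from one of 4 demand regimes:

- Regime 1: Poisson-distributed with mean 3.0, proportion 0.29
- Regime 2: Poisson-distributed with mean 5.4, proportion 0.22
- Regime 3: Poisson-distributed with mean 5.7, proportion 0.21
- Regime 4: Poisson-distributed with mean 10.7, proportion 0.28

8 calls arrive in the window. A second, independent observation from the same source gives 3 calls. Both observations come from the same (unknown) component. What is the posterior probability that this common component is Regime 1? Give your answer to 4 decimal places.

By Bayes' theorem, P(k | x) = π_k f_k(x) / Σ_j π_j f_j(x).
Since both observations come from the same component, the likelihood for component k is f_k(x₁)·f_k(x₂).
  p_1 = [0.00810151] × [0.224042] = 0.00181508
  p_2 = [0.0809915] × [0.118533] = 0.00960018
  p_3 = [0.0924698] × [0.103275] = 0.00954981
  p_4 = [0.0960724] × [0.00460309] = 0.00044223
Weight by the priors:
  π_1·p_1 = 0.29 × 0.00181508 = 0.000526372
  π_2·p_2 = 0.22 × 0.00960018 = 0.00211204
  π_3·p_3 = 0.21 × 0.00954981 = 0.00200546
  π_4·p_4 = 0.28 × 0.00044223 = 0.000123824
Marginal: 0.000526372 + 0.00211204 + 0.00200546 + 0.000123824 = 0.00476769
P(Regime 1 | x₁,x₂) ≈ 0.1104

0.1104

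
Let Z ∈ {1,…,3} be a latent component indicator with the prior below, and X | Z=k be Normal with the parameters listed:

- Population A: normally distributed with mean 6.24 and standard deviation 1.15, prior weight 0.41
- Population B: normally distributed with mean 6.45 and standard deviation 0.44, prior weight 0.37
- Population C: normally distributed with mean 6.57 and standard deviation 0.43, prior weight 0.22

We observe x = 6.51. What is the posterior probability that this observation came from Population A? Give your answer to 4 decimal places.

0.2056

By Bayes' theorem, P(k | x) = π_k f_k(x) / Σ_j π_j f_j(x).
Evaluate each component's likelihood at the observed value:
  p_A = (1/(1.15·√(2π)))·exp(−(6.51−6.24)²/(2·1.15²)) = 0.346906·exp(-0.02756) = 0.337476
  p_B = (1/(0.44·√(2π)))·exp(−(6.51−6.45)²/(2·0.44²)) = 0.906687·exp(-0.00930) = 0.898296
  p_C = (1/(0.43·√(2π)))·exp(−(6.51−6.57)²/(2·0.43²)) = 0.927773·exp(-0.00973) = 0.918785
Prior × likelihood for each component:
  π_A·p_A = 0.41 × 0.337476 = 0.138365
  π_B·p_B = 0.37 × 0.898296 = 0.33237
  π_C·p_C = 0.22 × 0.918785 = 0.202133
Marginal: 0.138365 + 0.33237 + 0.202133 = 0.672867
So the posterior for Population A is 0.138365 / 0.672867 ≈ 0.2056.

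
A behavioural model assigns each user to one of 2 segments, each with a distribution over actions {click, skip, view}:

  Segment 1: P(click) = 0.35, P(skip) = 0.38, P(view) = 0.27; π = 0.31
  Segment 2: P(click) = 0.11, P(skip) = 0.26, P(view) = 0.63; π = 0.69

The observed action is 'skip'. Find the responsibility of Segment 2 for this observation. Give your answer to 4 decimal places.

0.6036

Posterior ∝ prior × likelihood, so P(k | x) ∝ π_k f_k(x); normalise over all components.
Component likelihoods at x = 'skip':
  L_1 = 0.38
  L_2 = 0.26
Unnormalised posteriors:
  π_1·L_1 = 0.31 × 0.38 = 0.1178
  π_2·L_2 = 0.69 × 0.26 = 0.1794
Evidence: 0.1178 + 0.1794 = 0.2972
P(Segment 2 | the observation) ≈ 0.6036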